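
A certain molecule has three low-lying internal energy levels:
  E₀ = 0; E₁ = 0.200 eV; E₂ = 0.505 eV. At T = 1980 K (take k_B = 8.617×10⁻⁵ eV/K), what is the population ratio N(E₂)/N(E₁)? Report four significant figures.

k_BT = 8.617×10⁻⁵ × 1980 K = 0.170617 eV.
n₂/n₁ = exp[−(E₂−E₁)/kT] = exp(−(0.305 eV)/(0.170617 eV)) = exp(-1.78763) = 0.1674.

0.1674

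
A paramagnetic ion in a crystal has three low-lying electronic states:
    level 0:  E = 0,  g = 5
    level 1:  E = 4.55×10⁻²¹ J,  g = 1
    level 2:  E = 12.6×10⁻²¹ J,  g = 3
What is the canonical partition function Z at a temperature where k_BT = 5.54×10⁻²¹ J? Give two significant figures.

Eᵢ/kT = 0, 0.8213, 2.274.
Z = Σ gᵢe^(−Eᵢ/kT) = 5·e^(−0) + 1·e^(−0.8213) + 3·e^(−2.274) = 5.000 + 0.4399 + 0.3087 = 5.749.

Z = 5.7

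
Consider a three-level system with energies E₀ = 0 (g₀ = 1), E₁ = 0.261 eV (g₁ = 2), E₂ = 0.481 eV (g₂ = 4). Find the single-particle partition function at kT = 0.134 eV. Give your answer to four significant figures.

Z = 1.396

Eᵢ/kT = 0, 1.94776, 3.58955.
Z = Σ gᵢe^(−Eᵢ/kT) = 1·e^(−0) + 2·e^(−1.94776) + 4·e^(−3.58955) = 1.00000 + 0.285186 + 0.110443 = 1.39563.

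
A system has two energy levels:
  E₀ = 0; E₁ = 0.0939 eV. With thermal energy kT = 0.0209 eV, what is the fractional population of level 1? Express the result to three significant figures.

Eᵢ/kT = 0, 4.4928.
Z = Σ e^(−Eᵢ/kT) = e^(−0) + e^(−4.4928) = 1.0000 + 0.011189 = 1.0112.
P₁ = e^(−E₁/kT) / Z = 0.011189/1.0112 = 0.0111.

0.0111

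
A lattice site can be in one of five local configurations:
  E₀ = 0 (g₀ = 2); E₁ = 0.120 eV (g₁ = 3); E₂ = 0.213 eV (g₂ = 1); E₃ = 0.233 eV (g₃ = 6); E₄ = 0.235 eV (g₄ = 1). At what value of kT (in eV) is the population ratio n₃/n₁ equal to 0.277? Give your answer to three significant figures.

0.0572 eV

n₃/n₁ = (g₃/g₁) exp[−(E₃−E₁)/kT] = 0.277.
⇒ (E₃−E₁)/kT = ln((6/3)/0.277) = ln(7.2202) = 1.9769.
kT = 0.113 eV / 1.9769 = 0.0572 eV.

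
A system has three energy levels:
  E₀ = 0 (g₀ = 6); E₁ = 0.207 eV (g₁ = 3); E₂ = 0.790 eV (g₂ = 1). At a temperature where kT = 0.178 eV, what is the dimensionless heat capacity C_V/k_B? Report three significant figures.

Eᵢ/kT = 0, 1.1629, 4.4382.
Z = Σ gᵢe^(−Eᵢ/kT) = 6·e^(−0) + 3·e^(−1.1629) + 1·e^(−4.4382) = 6.0000 + 0.93774 + 0.011817 = 6.9496.
⟨E⟩ = 0.029275 eV, ⟨E²⟩ = 0.0068430 eV².
C_V/k_B = (⟨E²⟩ − ⟨E⟩²)/(kT)² = (0.0068430 − 0.00085703)/0.031684 = 0.189.

0.189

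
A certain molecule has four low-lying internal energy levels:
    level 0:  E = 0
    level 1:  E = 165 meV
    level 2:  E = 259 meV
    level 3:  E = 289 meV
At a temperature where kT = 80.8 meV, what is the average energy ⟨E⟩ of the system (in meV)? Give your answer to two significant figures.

Eᵢ/kT = 0, 2.042, 3.205, 3.577.
Z = Σ e^(−Eᵢ/kT) = e^(−0) + e^(−2.042) + e^(−3.205) + e^(−3.577) = 1.000 + 0.1298 + 0.04056 + 0.02796 = 1.198.
⟨E⟩ = Σ Eᵢ e^(−Eᵢ/kT) / Z = (0·1.000 + 165·0.1298 + 259·0.04056 + 289·0.02796) / 1.198 = 33 meV.

33 meV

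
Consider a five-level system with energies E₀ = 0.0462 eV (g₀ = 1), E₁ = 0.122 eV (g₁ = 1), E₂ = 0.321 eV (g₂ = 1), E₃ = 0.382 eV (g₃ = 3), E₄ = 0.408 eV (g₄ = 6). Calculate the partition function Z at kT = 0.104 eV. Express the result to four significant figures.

Z = 1.191

Eᵢ/kT = 0.444231, 1.17308, 3.08654, 3.67308, 3.92308.
Z = Σ gᵢe^(−Eᵢ/kT) = 1·e^(−0.444231) + 1·e^(−1.17308) + 1·e^(−3.08654) + 3·e^(−3.67308) + 6·e^(−3.92308) = 0.641317 + 0.309412 + 0.0456597 + 0.0761944 + 0.118680 = 1.19126.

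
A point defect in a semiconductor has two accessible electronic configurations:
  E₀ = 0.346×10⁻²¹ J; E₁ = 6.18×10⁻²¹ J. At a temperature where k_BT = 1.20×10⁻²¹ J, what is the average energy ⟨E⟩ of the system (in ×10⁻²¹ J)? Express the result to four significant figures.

0.3908 ×10⁻²¹ J

Eᵢ/kT = 0.288333, 5.15000.
Z = Σ e^(−Eᵢ/kT) = e^(−0.288333) + e^(−5.15000) = 0.749512 + 0.00579940 = 0.755311.
⟨E⟩ = Σ Eᵢ e^(−Eᵢ/kT) / Z = (0.346·0.749512 + 6.18·0.00579940) / 0.755311 = 0.3908 ×10⁻²¹ J.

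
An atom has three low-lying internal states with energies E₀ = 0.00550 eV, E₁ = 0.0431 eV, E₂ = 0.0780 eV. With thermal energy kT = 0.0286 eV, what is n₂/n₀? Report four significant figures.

0.07926

n₂/n₀ = exp[−(E₂−E₀)/kT] = exp(−(0.07250 eV)/(0.0286 eV)) = exp(-2.53497) = 0.07926.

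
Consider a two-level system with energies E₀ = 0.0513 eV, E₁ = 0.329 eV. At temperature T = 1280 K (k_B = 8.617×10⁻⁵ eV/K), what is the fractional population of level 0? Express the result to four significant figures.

k_BT = 8.617×10⁻⁵ × 1280 K = 0.110298 eV.
Eᵢ/kT = 0.465104, 2.98283.
Z = Σ e^(−Eᵢ/kT) = e^(−0.465104) + e^(−2.98283) = 0.628070 + 0.0506493 = 0.678719.
P₀ = e^(−E₀/kT) / Z = 0.628070/0.678719 = 0.9254.

0.9254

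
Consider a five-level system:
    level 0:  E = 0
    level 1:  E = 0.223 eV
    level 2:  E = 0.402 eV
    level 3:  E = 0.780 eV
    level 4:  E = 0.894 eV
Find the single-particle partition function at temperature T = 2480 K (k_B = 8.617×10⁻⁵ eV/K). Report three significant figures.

k_BT = 8.617×10⁻⁵ × 2480 K = 0.21370 eV.
Eᵢ/kT = 0, 1.0435, 1.8811, 3.6500, 4.1834.
Z = Σ e^(−Eᵢ/kT) = e^(−0) + e^(−1.0435) + e^(−1.8811) + e^(−3.6500) + e^(−4.1834) = 1.0000 + 0.35222 + 0.15242 + 0.025991 + 0.015247 = 1.5459.

Z = 1.55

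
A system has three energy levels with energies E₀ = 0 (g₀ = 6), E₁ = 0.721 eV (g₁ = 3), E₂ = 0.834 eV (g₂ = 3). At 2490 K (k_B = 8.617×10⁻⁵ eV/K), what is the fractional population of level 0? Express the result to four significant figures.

0.9731

k_BT = 8.617×10⁻⁵ × 2490 K = 0.214563 eV.
Eᵢ/kT = 0, 3.36032, 3.88697.
Z = Σ gᵢe^(−Eᵢ/kT) = 6·e^(−0) + 3·e^(−3.36032) + 3·e^(−3.88697) = 6.00000 + 0.104172 + 0.0615222 = 6.16569.
P₀ = g₀ e^(−E₀/kT) / Z = 6.00000/6.16569 = 0.9731.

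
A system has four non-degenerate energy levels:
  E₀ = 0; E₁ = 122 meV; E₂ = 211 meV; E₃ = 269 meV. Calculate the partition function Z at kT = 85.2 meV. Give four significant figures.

Eᵢ/kT = 0, 1.43192, 2.47653, 3.15728.
Z = Σ e^(−Eᵢ/kT) = e^(−0) + e^(−1.43192) + e^(−2.47653) + e^(−3.15728) = 1.00000 + 0.238850 + 0.0840343 + 0.0425413 = 1.36543.

Z = 1.365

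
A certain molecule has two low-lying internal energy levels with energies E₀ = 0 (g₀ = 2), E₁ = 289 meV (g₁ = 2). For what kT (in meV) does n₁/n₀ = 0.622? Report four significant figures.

608.7 meV

n₁/n₀ = (g₁/g₀) exp[−(E₁−E₀)/kT] = 0.622.
⇒ (E₁−E₀)/kT = ln((2/2)/0.622) = ln(1.60772) = 0.474817.
kT = 289 meV / 0.474817 = 608.7 meV.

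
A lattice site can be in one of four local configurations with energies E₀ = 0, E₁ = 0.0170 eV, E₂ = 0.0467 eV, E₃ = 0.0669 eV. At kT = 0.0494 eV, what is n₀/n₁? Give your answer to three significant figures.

1.41

n₀/n₁ = exp[−(E₀−E₁)/kT] = exp(−(-0.0170 eV)/(0.0494 eV)) = exp(0.34413) = 1.41.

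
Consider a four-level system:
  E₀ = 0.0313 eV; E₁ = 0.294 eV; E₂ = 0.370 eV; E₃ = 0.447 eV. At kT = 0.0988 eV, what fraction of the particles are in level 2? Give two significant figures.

Eᵢ/kT = 0.3168, 2.976, 3.745, 4.524.
Z = Σ e^(−Eᵢ/kT) = e^(−0.3168) + e^(−2.976) + e^(−3.745) + e^(−4.524) = 0.7285 + 0.05100 + 0.02364 + 0.01085 = 0.8140.
P₂ = e^(−E₂/kT) / Z = 0.02364/0.8140 = 0.029.

0.029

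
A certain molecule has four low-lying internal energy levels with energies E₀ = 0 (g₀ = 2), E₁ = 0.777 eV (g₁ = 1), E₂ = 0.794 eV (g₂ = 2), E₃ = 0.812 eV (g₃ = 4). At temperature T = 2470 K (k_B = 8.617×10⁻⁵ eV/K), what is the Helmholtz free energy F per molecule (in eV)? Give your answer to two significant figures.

k_BT = 8.617×10⁻⁵ × 2470 K = 0.2128 eV.
Eᵢ/kT = 0, 3.651, 3.731, 3.816.
Z = Σ gᵢe^(−Eᵢ/kT) = 2·e^(−0) + 1·e^(−3.651) + 2·e^(−3.731) + 4·e^(−3.816) = 2.000 + 0.02597 + 0.04794 + 0.08806 = 2.162.
F = −kT ln Z = −0.2128 × ln(2.162) = −0.2128 × 0.7710 = -0.16 eV.

-0.16 eV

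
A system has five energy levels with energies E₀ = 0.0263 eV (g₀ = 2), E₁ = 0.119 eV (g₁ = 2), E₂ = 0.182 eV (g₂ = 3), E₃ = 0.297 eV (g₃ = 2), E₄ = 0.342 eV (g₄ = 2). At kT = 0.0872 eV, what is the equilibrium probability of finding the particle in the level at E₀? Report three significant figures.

0.599

Eᵢ/kT = 0.30161, 1.3647, 2.0872, 3.4060, 3.9220.
Z = Σ gᵢe^(−Eᵢ/kT) = 2·e^(−0.30161) + 2·e^(−1.3647) + 3·e^(−2.0872) + 2·e^(−3.4060) + 2·e^(−3.9220) = 1.4793 + 0.51091 + 0.37210 + 0.066347 + 0.039603 = 2.4683.
P₀ = g₀ e^(−E₀/kT) / Z = 1.4793/2.4683 = 0.599.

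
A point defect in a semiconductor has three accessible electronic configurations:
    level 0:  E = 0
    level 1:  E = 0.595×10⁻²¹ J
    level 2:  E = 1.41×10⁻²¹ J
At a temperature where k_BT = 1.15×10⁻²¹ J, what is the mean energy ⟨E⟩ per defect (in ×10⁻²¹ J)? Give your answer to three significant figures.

0.407 ×10⁻²¹ J

Eᵢ/kT = 0, 0.51739, 1.2261.
Z = Σ e^(−Eᵢ/kT) = e^(−0) + e^(−0.51739) + e^(−1.2261) = 1.0000 + 0.59607 + 0.29343 = 1.8895.
⟨E⟩ = Σ Eᵢ e^(−Eᵢ/kT) / Z = (0·1.0000 + 0.595·0.59607 + 1.41·0.29343) / 1.8895 = 0.407 ×10⁻²¹ J.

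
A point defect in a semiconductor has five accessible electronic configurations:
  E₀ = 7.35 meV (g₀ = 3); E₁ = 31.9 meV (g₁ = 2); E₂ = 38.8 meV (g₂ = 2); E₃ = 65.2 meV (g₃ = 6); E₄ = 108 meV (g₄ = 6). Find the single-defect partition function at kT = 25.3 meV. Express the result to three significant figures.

Z = 3.78

Eᵢ/kT = 0.29051, 1.2609, 1.5336, 2.5771, 4.2688.
Z = Σ gᵢe^(−Eᵢ/kT) = 3·e^(−0.29051) + 2·e^(−1.2609) + 2·e^(−1.5336) + 6·e^(−2.5771) + 6·e^(−4.2688) = 2.2436 + 0.56680 + 0.43152 + 0.45596 + 0.083991 = 3.7819.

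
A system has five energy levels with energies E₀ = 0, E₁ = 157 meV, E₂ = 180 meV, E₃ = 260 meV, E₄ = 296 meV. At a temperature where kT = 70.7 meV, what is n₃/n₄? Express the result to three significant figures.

n₃/n₄ = exp[−(E₃−E₄)/kT] = exp(−(-36 meV)/(70.7 meV)) = exp(0.50919) = 1.66.

1.66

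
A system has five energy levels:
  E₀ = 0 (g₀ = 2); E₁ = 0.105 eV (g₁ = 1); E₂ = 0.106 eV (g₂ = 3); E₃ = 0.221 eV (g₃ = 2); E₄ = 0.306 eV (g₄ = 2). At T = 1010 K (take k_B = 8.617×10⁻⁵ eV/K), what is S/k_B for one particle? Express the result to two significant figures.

1.8

k_BT = 8.617×10⁻⁵ × 1010 K = 0.08703 eV.
Eᵢ/kT = 0, 1.206, 1.218, 2.539, 3.516.
Z = Σ gᵢe^(−Eᵢ/kT) = 2·e^(−0) + 1·e^(−1.206) + 3·e^(−1.218) + 2·e^(−2.539) + 2·e^(−3.516) = 2.000 + 0.2994 + 0.8875 + 0.1579 + 0.05944 = 3.404.
⟨E⟩ = Σ EᵢPᵢ = 0.05247 eV.
S/k_B = ln Z + ⟨E⟩/kT = ln(3.404) + 0.05247/0.08703 = 1.225 + 0.6029 = 1.8.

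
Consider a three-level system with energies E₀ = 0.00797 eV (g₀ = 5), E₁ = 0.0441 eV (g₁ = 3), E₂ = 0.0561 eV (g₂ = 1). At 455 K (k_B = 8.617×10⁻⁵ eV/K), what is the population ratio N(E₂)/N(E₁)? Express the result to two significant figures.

0.25

k_BT = 8.617×10⁻⁵ × 455 K = 0.03921 eV.
n₂/n₁ = (g₂/g₁) exp[−(E₂−E₁)/kT] = (1/3) × exp(−(0.0120 eV)/(0.03921 eV)) = (1/3) × exp(-0.3060) = 0.25.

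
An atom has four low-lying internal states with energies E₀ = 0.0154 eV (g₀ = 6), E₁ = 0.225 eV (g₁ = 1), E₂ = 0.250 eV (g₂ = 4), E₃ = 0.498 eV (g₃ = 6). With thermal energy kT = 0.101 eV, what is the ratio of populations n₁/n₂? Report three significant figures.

n₁/n₂ = (g₁/g₂) exp[−(E₁−E₂)/kT] = (1/4) × exp(−(-0.025 eV)/(0.101 eV)) = (1/4) × exp(0.24752) = 0.320.

0.320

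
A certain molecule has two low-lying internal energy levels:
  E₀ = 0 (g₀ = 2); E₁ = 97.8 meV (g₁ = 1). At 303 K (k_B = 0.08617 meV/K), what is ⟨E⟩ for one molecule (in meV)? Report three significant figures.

k_BT = 0.08617 × 303 K = 26.110 meV.
Eᵢ/kT = 0, 3.7457.
Z = Σ gᵢe^(−Eᵢ/kT) = 2·e^(−0) + 1·e^(−3.7457) = 2.0000 + 0.023619 = 2.0236.
⟨E⟩ = Σ Eᵢ gᵢe^(−Eᵢ/kT) / Z = (0·2.0000 + 97.8·0.023619) / 2.0236 = 1.14 meV.

1.14 meV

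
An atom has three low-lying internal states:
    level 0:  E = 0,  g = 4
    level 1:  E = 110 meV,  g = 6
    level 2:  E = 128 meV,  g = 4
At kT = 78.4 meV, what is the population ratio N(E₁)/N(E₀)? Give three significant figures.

n₁/n₀ = (g₁/g₀) exp[−(E₁−E₀)/kT] = (6/4) × exp(−(110 meV)/(78.4 meV)) = (6/4) × exp(-1.4031) = 0.369.

0.369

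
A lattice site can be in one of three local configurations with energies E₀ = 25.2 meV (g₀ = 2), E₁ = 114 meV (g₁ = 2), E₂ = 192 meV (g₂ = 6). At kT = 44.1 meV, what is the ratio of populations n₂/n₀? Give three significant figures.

n₂/n₀ = (g₂/g₀) exp[−(E₂−E₀)/kT] = (6/2) × exp(−(166.8 meV)/(44.1 meV)) = (6/2) × exp(-3.7823) = 0.0683.

0.0683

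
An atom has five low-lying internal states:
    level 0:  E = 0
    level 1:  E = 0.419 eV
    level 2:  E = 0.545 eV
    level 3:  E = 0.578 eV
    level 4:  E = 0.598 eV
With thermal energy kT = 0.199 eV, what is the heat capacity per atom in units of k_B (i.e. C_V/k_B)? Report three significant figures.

Eᵢ/kT = 0, 2.1055, 2.7387, 2.9045, 3.0050.
Z = Σ e^(−Eᵢ/kT) = e^(−0) + e^(−2.1055) + e^(−2.7387) + e^(−2.9045) + e^(−3.0050) = 1.0000 + 0.12178 + 0.064654 + 0.054776 + 0.049539 = 1.2907.
⟨E⟩ = 0.11432 eV, ⟨E²⟩ = 0.059347 eV².
C_V/k_B = (⟨E²⟩ − ⟨E⟩²)/(kT)² = (0.059347 − 0.013069)/0.039601 = 1.17.

1.17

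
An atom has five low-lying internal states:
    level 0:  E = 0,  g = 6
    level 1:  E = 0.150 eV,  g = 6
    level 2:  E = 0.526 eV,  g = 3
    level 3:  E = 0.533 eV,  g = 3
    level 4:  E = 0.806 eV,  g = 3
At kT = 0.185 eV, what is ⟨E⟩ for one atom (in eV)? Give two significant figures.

0.068 eV

Eᵢ/kT = 0, 0.8108, 2.843, 2.881, 4.357.
Z = Σ gᵢe^(−Eᵢ/kT) = 6·e^(−0) + 6·e^(−0.8108) + 3·e^(−2.843) + 3·e^(−2.881) + 3·e^(−4.357) = 6.000 + 2.667 + 0.1748 + 0.1682 + 0.03845 = 9.048.
⟨E⟩ = Σ Eᵢ gᵢe^(−Eᵢ/kT) / Z = (0·6.000 + 0.150·2.667 + 0.526·0.1748 + 0.533·0.1682 + 0.806·0.03845) / 9.048 = 0.068 eV.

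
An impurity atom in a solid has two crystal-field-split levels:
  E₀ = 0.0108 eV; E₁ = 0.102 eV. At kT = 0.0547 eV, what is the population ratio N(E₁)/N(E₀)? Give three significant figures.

n₁/n₀ = exp[−(E₁−E₀)/kT] = exp(−(0.0912 eV)/(0.0547 eV)) = exp(-1.6673) = 0.189.

0.189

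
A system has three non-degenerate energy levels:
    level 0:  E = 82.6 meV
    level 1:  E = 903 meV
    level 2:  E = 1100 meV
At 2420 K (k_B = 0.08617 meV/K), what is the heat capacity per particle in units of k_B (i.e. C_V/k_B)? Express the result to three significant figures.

k_BT = 0.08617 × 2420 K = 208.53 meV.
Eᵢ/kT = 0.39611, 4.3303, 5.2750.
Z = Σ e^(−Eᵢ/kT) = e^(−0.39611) + e^(−4.3303) + e^(−5.2750) = 0.67293 + 0.013164 + 0.0051180 = 0.69121.
⟨E⟩ = 105.76 meV, ⟨E²⟩ = 31131 meV².
C_V/k_B = (⟨E²⟩ − ⟨E⟩²)/(kT)² = (31131 − 11185)/43485 = 0.459.

0.459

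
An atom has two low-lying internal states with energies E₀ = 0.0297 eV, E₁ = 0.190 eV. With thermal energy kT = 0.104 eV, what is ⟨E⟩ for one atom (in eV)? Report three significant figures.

Eᵢ/kT = 0.28558, 1.8269.
Z = Σ e^(−Eᵢ/kT) = e^(−0.28558) + e^(−1.8269) = 0.75158 + 0.16091 = 0.91249.
⟨E⟩ = Σ Eᵢ e^(−Eᵢ/kT) / Z = (0.0297·0.75158 + 0.190·0.16091) / 0.91249 = 0.0580 eV.

0.0580 eV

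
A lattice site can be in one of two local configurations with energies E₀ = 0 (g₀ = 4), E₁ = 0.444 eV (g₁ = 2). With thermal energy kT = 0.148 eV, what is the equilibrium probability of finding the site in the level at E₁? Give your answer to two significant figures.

0.024

Eᵢ/kT = 0, 3.000.
Z = Σ gᵢe^(−Eᵢ/kT) = 4·e^(−0) + 2·e^(−3.000) = 4.000 + 0.09957 = 4.100.
P₁ = g₁ e^(−E₁/kT) / Z = 0.09957/4.100 = 0.024.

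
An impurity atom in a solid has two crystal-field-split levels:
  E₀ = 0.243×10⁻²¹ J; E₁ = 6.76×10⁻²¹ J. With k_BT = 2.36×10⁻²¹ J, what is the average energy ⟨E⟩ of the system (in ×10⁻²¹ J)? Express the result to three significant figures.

Eᵢ/kT = 0.10297, 2.8644.
Z = Σ e^(−Eᵢ/kT) = e^(−0.10297) + e^(−2.8644) = 0.90215 + 0.057017 = 0.95917.
⟨E⟩ = Σ Eᵢ e^(−Eᵢ/kT) / Z = (0.243·0.90215 + 6.76·0.057017) / 0.95917 = 0.630 ×10⁻²¹ J.

0.630 ×10⁻²¹ J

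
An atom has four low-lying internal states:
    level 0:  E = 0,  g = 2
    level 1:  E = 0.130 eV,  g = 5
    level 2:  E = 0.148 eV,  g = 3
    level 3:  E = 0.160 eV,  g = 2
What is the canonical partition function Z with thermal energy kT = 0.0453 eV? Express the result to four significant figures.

Eᵢ/kT = 0, 2.86976, 3.26711, 3.53201.
Z = Σ gᵢe^(−Eᵢ/kT) = 2·e^(−0) + 5·e^(−2.86976) + 3·e^(−3.26711) + 2·e^(−3.53201) = 2.00000 + 0.283563 + 0.114349 + 0.0584921 = 2.45640.

Z = 2.456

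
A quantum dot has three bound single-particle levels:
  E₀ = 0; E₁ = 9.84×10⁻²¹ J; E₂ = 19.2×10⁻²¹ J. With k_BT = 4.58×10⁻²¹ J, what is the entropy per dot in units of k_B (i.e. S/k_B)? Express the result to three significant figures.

Eᵢ/kT = 0, 2.1485, 4.1921.
Z = Σ e^(−Eᵢ/kT) = e^(−0) + e^(−2.1485) + e^(−4.1921) = 1.0000 + 0.11666 + 0.015115 = 1.1318.
⟨E⟩ = Σ EᵢPᵢ = 1.2707 ×10⁻²¹ J.
S/k_B = ln Z + ⟨E⟩/kT = ln(1.1318) + 1.2707/4.58 = 0.12381 + 0.27745 = 0.401.

0.401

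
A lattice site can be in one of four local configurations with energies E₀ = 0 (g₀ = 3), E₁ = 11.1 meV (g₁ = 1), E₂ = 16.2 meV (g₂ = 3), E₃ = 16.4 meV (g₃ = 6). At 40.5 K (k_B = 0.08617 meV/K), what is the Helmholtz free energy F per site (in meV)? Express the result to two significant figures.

k_BT = 0.08617 × 40.5 K = 3.490 meV.
Eᵢ/kT = 0, 3.181, 4.642, 4.699.
Z = Σ gᵢe^(−Eᵢ/kT) = 3·e^(−0) + 1·e^(−3.181) + 3·e^(−4.642) + 6·e^(−4.699) = 3.000 + 0.04154 + 0.02892 + 0.05463 = 3.125.
F = −kT ln Z = −3.490 × ln(3.125) = −3.490 × 1.139 = -4.0 meV.

-4.0 meV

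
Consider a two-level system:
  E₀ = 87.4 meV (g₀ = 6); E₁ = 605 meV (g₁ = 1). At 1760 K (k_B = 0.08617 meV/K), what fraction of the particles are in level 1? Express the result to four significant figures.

0.005461

k_BT = 0.08617 × 1760 K = 151.659 meV.
Eᵢ/kT = 0.576293, 3.98921.
Z = Σ gᵢe^(−Eᵢ/kT) = 6·e^(−0.576293) + 1·e^(−3.98921) = 3.37187 + 0.0185143 = 3.39038.
P₁ = g₁ e^(−E₁/kT) / Z = 0.0185143/3.39038 = 0.005461.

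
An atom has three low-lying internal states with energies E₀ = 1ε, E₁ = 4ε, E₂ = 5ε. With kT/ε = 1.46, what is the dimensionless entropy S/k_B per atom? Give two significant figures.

0.55

Eᵢ/kT = 0.6849, 2.740, 3.425.
Z = Σ e^(−Eᵢ/kT) = e^(−0.6849) + e^(−2.740) + e^(−3.425) = 0.5041 + 0.06457 + 0.03255 = 0.6012.
⟨E⟩ = Σ EᵢPᵢ = 1.539 ε.
S/k_B = ln Z + ⟨E⟩/kT = ln(0.6012) + 1.539/1.46 = -0.5088 + 1.054 = 0.55.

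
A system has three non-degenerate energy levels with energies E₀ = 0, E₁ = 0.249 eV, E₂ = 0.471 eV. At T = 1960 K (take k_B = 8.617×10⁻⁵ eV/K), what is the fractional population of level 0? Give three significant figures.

0.775

k_BT = 8.617×10⁻⁵ × 1960 K = 0.16889 eV.
Eᵢ/kT = 0, 1.4743, 2.7888.
Z = Σ e^(−Eᵢ/kT) = e^(−0) + e^(−1.4743) + e^(−2.7888) = 1.0000 + 0.22894 + 0.061495 = 1.2904.
P₀ = e^(−E₀/kT) / Z = 1.0000/1.2904 = 0.775.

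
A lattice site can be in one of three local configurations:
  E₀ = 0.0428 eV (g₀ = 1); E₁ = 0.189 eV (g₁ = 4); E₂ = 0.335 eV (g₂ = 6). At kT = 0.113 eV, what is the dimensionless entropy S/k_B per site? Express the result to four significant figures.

Eᵢ/kT = 0.378761, 1.67257, 2.96460.
Z = Σ gᵢe^(−Eᵢ/kT) = 1·e^(−0.378761) + 4·e^(−1.67257) + 6·e^(−2.96460) = 0.684709 + 0.751056 + 0.309487 = 1.74525.
⟨E⟩ = Σ EᵢPᵢ = 0.157532 eV.
S/k_B = ln Z + ⟨E⟩/kT = ln(1.74525) + 0.157532/0.113 = 0.556898 + 1.39409 = 1.951.

1.951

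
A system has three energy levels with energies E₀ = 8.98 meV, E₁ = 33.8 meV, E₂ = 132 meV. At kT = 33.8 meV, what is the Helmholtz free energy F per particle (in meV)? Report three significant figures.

-4.86 meV

Eᵢ/kT = 0.26568, 1.0000, 3.9053.
Z = Σ e^(−Eᵢ/kT) = e^(−0.26568) + e^(−1.0000) + e^(−3.9053) = 0.76668 + 0.36788 + 0.020135 = 1.1547.
F = −kT ln Z = −33.8 × ln(1.1547) = −33.8 × 0.14384 = -4.86 meV.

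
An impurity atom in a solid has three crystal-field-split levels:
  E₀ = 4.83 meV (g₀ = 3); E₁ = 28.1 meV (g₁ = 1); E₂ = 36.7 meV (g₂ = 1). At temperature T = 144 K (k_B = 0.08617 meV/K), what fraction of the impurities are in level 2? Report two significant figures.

0.024

k_BT = 0.08617 × 144 K = 12.41 meV.
Eᵢ/kT = 0.3892, 2.264, 2.957.
Z = Σ gᵢe^(−Eᵢ/kT) = 3·e^(−0.3892) + 1·e^(−2.264) + 1·e^(−2.957) = 2.033 + 0.1039 + 0.05197 = 2.189.
P₂ = g₂ e^(−E₂/kT) / Z = 0.05197/2.189 = 0.024.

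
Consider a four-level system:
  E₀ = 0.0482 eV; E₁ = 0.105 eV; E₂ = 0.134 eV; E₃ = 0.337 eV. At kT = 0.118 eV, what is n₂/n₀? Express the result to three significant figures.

n₂/n₀ = exp[−(E₂−E₀)/kT] = exp(−(0.0858 eV)/(0.118 eV)) = exp(-0.72712) = 0.483.

0.483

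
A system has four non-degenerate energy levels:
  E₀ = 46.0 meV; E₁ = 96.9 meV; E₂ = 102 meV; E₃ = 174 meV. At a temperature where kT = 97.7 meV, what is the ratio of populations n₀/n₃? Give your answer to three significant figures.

n₀/n₃ = exp[−(E₀−E₃)/kT] = exp(−(-128.0 meV)/(97.7 meV)) = exp(1.3101) = 3.71.

3.71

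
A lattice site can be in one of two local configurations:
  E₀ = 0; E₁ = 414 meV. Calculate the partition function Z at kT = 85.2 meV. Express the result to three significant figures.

Z = 1.01

Eᵢ/kT = 0, 4.8592.
Z = Σ e^(−Eᵢ/kT) = e^(−0) + e^(−4.8592) = 1.0000 + 0.0077567 = 1.0078.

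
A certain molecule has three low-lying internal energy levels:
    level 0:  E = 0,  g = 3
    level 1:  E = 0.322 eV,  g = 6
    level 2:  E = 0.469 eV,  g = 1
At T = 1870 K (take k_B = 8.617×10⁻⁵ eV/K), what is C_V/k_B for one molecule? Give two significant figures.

k_BT = 8.617×10⁻⁵ × 1870 K = 0.1611 eV.
Eᵢ/kT = 0, 1.999, 2.911.
Z = Σ gᵢe^(−Eᵢ/kT) = 3·e^(−0) + 6·e^(−1.999) + 1·e^(−2.911) = 3.000 + 0.8128 + 0.05442 = 3.867.
⟨E⟩ = 0.07428 eV, ⟨E²⟩ = 0.02489 eV².
C_V/k_B = (⟨E²⟩ − ⟨E⟩²)/(kT)² = (0.02489 − 0.005518)/0.02595 = 0.75.

0.75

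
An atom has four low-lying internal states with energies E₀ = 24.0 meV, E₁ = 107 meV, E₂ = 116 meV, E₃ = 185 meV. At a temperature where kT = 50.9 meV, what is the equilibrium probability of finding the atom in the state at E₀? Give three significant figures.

Eᵢ/kT = 0.47151, 2.1022, 2.2790, 3.6346.
Z = Σ e^(−Eᵢ/kT) = e^(−0.47151) + e^(−2.1022) + e^(−2.2790) + e^(−3.6346) = 0.62406 + 0.12219 + 0.10239 + 0.026394 = 0.87503.
P₀ = e^(−E₀/kT) / Z = 0.62406/0.87503 = 0.713.

0.713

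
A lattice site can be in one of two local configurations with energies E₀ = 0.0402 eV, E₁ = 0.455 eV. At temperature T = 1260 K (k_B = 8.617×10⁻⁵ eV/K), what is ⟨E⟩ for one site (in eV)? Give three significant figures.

k_BT = 8.617×10⁻⁵ × 1260 K = 0.10857 eV.
Eᵢ/kT = 0.37027, 4.1908.
Z = Σ e^(−Eᵢ/kT) = e^(−0.37027) + e^(−4.1908) = 0.69055 + 0.015134 = 0.70568.
⟨E⟩ = Σ Eᵢ e^(−Eᵢ/kT) / Z = (0.0402·0.69055 + 0.455·0.015134) / 0.70568 = 0.0491 eV.

0.0491 eV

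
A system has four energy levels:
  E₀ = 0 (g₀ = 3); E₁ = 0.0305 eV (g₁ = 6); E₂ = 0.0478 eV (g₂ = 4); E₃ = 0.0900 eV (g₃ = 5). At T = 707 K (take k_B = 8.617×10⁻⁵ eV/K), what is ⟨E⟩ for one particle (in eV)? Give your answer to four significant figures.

0.03133 eV

k_BT = 8.617×10⁻⁵ × 707 K = 0.0609222 eV.
Eᵢ/kT = 0, 0.500639, 0.784607, 1.47729.
Z = Σ gᵢe^(−Eᵢ/kT) = 3·e^(−0) + 6·e^(−0.500639) + 4·e^(−0.784607) + 5·e^(−1.47729) = 3.00000 + 3.63686 + 1.82520 + 1.14128 = 9.60334.
⟨E⟩ = Σ Eᵢ gᵢe^(−Eᵢ/kT) / Z = (0·3.00000 + 0.0305·3.63686 + 0.0478·1.82520 + 0.0900·1.14128) / 9.60334 = 0.03133 eV.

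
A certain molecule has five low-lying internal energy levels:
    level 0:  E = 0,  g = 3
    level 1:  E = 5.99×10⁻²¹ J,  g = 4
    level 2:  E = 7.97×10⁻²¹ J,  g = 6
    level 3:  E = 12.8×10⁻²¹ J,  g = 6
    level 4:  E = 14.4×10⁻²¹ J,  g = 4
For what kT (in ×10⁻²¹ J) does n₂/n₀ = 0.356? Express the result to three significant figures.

n₂/n₀ = (g₂/g₀) exp[−(E₂−E₀)/kT] = 0.356.
⇒ (E₂−E₀)/kT = ln((6/3)/0.356) = ln(5.6180) = 1.7260.
kT = 7.97 ×10⁻²¹ J / 1.7260 = 4.62 ×10⁻²¹ J.

4.62 ×10⁻²¹ J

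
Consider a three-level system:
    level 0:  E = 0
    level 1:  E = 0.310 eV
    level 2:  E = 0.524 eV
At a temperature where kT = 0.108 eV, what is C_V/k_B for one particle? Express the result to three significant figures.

Eᵢ/kT = 0, 2.8704, 4.8519.
Z = Σ e^(−Eᵢ/kT) = e^(−0) + e^(−2.8704) + e^(−4.8519) = 1.0000 + 0.056676 + 0.0078135 = 1.0645.
⟨E⟩ = 0.020351 eV, ⟨E²⟩ = 0.0071320 eV².
C_V/k_B = (⟨E²⟩ − ⟨E⟩²)/(kT)² = (0.0071320 − 0.00041416)/0.011664 = 0.576.

0.576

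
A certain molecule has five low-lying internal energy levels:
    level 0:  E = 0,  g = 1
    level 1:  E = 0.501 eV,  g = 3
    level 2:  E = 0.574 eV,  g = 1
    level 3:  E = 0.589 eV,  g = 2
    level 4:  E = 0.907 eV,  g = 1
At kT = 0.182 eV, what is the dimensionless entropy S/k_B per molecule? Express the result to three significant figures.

0.997

Eᵢ/kT = 0, 2.7527, 3.1538, 3.2363, 4.9835.
Z = Σ gᵢe^(−Eᵢ/kT) = 1·e^(−0) + 3·e^(−2.7527) + 1·e^(−3.1538) + 2·e^(−3.2363) + 1·e^(−4.9835) = 1.0000 + 0.19127 + 0.042690 + 0.078618 + 0.0068500 = 1.3194.
⟨E⟩ = Σ EᵢPᵢ = 0.13101 eV.
S/k_B = ln Z + ⟨E⟩/kT = ln(1.3194) + 0.13101/0.182 = 0.27718 + 0.71984 = 0.997.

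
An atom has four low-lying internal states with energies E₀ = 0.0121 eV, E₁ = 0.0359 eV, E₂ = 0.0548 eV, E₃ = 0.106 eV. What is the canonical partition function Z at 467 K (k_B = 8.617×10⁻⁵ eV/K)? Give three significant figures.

Z = 1.48

k_BT = 8.617×10⁻⁵ × 467 K = 0.040241 eV.
Eᵢ/kT = 0.30069, 0.89212, 1.3618, 2.6341.
Z = Σ e^(−Eᵢ/kT) = e^(−0.30069) + e^(−0.89212) + e^(−1.3618) + e^(−2.6341) = 0.74031 + 0.40979 + 0.25620 + 0.071784 = 1.4781.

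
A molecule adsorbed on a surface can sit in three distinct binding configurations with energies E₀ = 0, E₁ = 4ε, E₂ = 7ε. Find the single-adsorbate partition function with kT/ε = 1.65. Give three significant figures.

Eᵢ/kT = 0, 2.4242, 4.2424.
Z = Σ e^(−Eᵢ/kT) = e^(−0) + e^(−2.4242) + e^(−4.2424) = 1.0000 + 0.088549 + 0.014373 = 1.1029.

Z = 1.10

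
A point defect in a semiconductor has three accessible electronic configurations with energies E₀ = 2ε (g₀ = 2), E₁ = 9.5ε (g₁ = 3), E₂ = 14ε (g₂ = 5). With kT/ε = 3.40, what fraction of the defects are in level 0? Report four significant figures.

Eᵢ/kT = 0.588235, 2.79412, 4.11765.
Z = Σ gᵢe^(−Eᵢ/kT) = 2·e^(−0.588235) + 3·e^(−2.79412) + 5·e^(−4.11765) = 1.11061 + 0.183506 + 0.0814137 = 1.37553.
P₀ = g₀ e^(−E₀/kT) / Z = 1.11061/1.37553 = 0.8074.

0.8074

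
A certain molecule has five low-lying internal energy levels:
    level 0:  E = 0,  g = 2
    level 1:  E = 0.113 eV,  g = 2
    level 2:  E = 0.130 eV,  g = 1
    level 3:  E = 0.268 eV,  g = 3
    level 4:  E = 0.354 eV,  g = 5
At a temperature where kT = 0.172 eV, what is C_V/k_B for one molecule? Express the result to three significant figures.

Eᵢ/kT = 0, 0.65698, 0.75581, 1.5581, 2.0581.
Z = Σ gᵢe^(−Eᵢ/kT) = 2·e^(−0) + 2·e^(−0.65698) + 1·e^(−0.75581) + 3·e^(−1.5581) + 5·e^(−2.0581) = 2.0000 + 1.0368 + 0.46963 + 0.63161 + 0.63848 = 4.7765.
⟨E⟩ = 0.12007 eV, ⟨E²⟩ = 0.030682 eV².
C_V/k_B = (⟨E²⟩ − ⟨E⟩²)/(kT)² = (0.030682 − 0.014417)/0.029584 = 0.550.

0.550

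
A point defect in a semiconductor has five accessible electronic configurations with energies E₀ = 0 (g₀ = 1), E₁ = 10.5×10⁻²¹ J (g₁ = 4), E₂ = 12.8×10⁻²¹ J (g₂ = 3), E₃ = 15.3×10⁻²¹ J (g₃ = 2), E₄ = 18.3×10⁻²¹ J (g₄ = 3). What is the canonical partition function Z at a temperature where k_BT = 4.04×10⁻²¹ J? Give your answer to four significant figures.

Eᵢ/kT = 0, 2.59901, 3.16832, 3.78713, 4.52970.
Z = Σ gᵢe^(−Eᵢ/kT) = 1·e^(−0) + 4·e^(−2.59901) + 3·e^(−3.16832) + 2·e^(−3.78713) + 3·e^(−4.52970) = 1.00000 + 0.297389 + 0.126223 + 0.0453211 + 0.0323517 = 1.50128.

Z = 1.501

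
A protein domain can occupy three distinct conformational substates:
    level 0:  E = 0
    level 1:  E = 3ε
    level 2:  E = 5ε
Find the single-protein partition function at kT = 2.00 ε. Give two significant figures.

Z = 1.3

Eᵢ/kT = 0, 1.500, 2.500.
Z = Σ e^(−Eᵢ/kT) = e^(−0) + e^(−1.500) + e^(−2.500) = 1.000 + 0.2231 + 0.08208 = 1.305.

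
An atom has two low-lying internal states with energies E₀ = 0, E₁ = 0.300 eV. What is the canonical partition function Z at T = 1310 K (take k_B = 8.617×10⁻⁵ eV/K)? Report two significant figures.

k_BT = 8.617×10⁻⁵ × 1310 K = 0.1129 eV.
Eᵢ/kT = 0, 2.657.
Z = Σ e^(−Eᵢ/kT) = e^(−0) + e^(−2.657) = 1.000 + 0.07016 = 1.070.

Z = 1.1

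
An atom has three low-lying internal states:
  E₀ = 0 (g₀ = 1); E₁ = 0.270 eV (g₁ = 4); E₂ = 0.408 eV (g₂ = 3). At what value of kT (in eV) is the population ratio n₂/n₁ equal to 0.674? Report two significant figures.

1.3 eV

n₂/n₁ = (g₂/g₁) exp[−(E₂−E₁)/kT] = 0.674.
⇒ (E₂−E₁)/kT = ln((3/4)/0.674) = ln(1.113) = 0.1071.
kT = 0.138 eV / 0.1071 = 1.3 eV.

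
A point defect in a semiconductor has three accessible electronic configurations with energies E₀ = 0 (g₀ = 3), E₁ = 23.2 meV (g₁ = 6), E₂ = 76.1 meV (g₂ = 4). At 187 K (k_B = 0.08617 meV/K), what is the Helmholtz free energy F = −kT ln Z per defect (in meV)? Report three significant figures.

k_BT = 0.08617 × 187 K = 16.114 meV.
Eᵢ/kT = 0, 1.4397, 4.7226.
Z = Σ gᵢe^(−Eᵢ/kT) = 3·e^(−0) + 6·e^(−1.4397) + 4·e^(−4.7226) = 3.0000 + 1.4220 + 0.035568 = 4.4576.
F = −kT ln Z = −16.114 × ln(4.4576) = −16.114 × 1.4946 = -24.1 meV.

-24.1 meV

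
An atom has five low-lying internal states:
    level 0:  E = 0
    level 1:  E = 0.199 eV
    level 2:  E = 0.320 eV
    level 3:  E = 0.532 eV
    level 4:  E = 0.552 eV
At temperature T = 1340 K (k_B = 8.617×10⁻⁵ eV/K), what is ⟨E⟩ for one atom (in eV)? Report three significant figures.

k_BT = 8.617×10⁻⁵ × 1340 K = 0.11547 eV.
Eᵢ/kT = 0, 1.7234, 2.7713, 4.6073, 4.7805.
Z = Σ e^(−Eᵢ/kT) = e^(−0) + e^(−1.7234) + e^(−2.7713) + e^(−4.6073) + e^(−4.7805) = 1.0000 + 0.17846 + 0.062581 + 0.0099787 + 0.0083918 = 1.2594.
⟨E⟩ = Σ Eᵢ e^(−Eᵢ/kT) / Z = (0·1.0000 + 0.199·0.17846 + 0.320·0.062581 + 0.532·0.0099787 + 0.552·0.0083918) / 1.2594 = 0.0520 eV.

0.0520 eV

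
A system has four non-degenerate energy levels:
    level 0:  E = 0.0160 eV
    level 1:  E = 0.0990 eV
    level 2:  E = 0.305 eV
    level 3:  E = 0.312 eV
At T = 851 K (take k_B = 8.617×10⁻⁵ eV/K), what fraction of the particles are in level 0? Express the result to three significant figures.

k_BT = 8.617×10⁻⁵ × 851 K = 0.073331 eV.
Eᵢ/kT = 0.21819, 1.3500, 4.1592, 4.2547.
Z = Σ e^(−Eᵢ/kT) = e^(−0.21819) + e^(−1.3500) + e^(−4.1592) + e^(−4.2547) = 0.80397 + 0.25924 + 0.015620 + 0.014197 = 1.0930.
P₀ = e^(−E₀/kT) / Z = 0.80397/1.0930 = 0.736.

0.736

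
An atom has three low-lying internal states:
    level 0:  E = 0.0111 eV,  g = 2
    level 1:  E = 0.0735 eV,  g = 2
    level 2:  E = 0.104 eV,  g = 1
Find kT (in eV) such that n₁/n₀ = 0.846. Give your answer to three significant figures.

n₁/n₀ = (g₁/g₀) exp[−(E₁−E₀)/kT] = 0.846.
⇒ (E₁−E₀)/kT = ln((2/2)/0.846) = ln(1.1820) = 0.16721.
kT = 0.0624 eV / 0.16721 = 0.373 eV.

0.373 eV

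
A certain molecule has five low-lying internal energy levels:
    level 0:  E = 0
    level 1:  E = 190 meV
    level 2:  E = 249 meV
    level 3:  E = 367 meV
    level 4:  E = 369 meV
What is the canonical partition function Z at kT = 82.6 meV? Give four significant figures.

Eᵢ/kT = 0, 2.30024, 3.01453, 4.44310, 4.46731.
Z = Σ e^(−Eᵢ/kT) = e^(−0) + e^(−2.30024) + e^(−3.01453) + e^(−4.44310) + e^(−4.46731) = 1.00000 + 0.100235 + 0.0490689 + 0.0117594 + 0.0114782 = 1.17254.

Z = 1.173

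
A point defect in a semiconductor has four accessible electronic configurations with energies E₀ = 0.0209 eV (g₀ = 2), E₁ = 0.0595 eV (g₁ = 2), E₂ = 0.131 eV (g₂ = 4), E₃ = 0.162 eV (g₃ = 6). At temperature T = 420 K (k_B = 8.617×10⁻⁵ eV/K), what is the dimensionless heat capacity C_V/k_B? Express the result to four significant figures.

k_BT = 8.617×10⁻⁵ × 420 K = 0.0361914 eV.
Eᵢ/kT = 0.577485, 1.64404, 3.61964, 4.47620.
Z = Σ gᵢe^(−Eᵢ/kT) = 2·e^(−0.577485) + 2·e^(−1.64404) + 4·e^(−3.61964) + 6·e^(−4.47620) = 1.12262 + 0.386396 + 0.107169 + 0.0682594 = 1.68444.
⟨E⟩ = 0.0424773 eV, ⟨E²⟩ = 0.00325855 eV².
C_V/k_B = (⟨E²⟩ − ⟨E⟩²)/(kT)² = (0.00325855 − 0.00180432)/0.00130982 = 1.110.

1.110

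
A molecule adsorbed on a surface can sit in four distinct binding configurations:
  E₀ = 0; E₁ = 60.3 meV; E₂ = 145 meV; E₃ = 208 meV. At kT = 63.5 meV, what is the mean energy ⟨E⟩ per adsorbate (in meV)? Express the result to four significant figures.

30.11 meV

Eᵢ/kT = 0, 0.949606, 2.28346, 3.27559.
Z = Σ e^(−Eᵢ/kT) = e^(−0) + e^(−0.949606) + e^(−2.28346) + e^(−3.27559) = 1.00000 + 0.386893 + 0.101931 + 0.0377946 = 1.52662.
⟨E⟩ = Σ Eᵢ e^(−Eᵢ/kT) / Z = (0·1.00000 + 60.3·0.386893 + 145·0.101931 + 208·0.0377946) / 1.52662 = 30.11 meV.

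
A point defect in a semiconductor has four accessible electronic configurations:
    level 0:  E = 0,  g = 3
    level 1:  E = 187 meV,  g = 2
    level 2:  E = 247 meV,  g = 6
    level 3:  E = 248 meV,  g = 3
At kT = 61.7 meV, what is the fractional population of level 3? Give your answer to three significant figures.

0.0165

Eᵢ/kT = 0, 3.0308, 4.0032, 4.0194.
Z = Σ gᵢe^(−Eᵢ/kT) = 3·e^(−0) + 2·e^(−3.0308) + 6·e^(−4.0032) + 3·e^(−4.0194) = 3.0000 + 0.096554 + 0.10954 + 0.053891 = 3.2600.
P₃ = g₃ e^(−E₃/kT) / Z = 0.053891/3.2600 = 0.0165.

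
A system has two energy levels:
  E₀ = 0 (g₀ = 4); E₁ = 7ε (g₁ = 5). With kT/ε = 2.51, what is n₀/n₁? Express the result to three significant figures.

13.0

n₀/n₁ = (g₀/g₁) exp[−(E₀−E₁)/kT] = (4/5) × exp(−(-7ε)/(2.51ε)) = (4/5) × exp(2.7888) = 13.0.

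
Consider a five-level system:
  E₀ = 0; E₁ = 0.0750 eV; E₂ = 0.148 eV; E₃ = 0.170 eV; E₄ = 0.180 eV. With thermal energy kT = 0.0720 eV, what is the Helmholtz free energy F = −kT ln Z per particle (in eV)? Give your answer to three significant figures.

-0.0364 eV

Eᵢ/kT = 0, 1.0417, 2.0556, 2.3611, 2.5000.
Z = Σ e^(−Eᵢ/kT) = e^(−0) + e^(−1.0417) + e^(−2.0556) + e^(−2.3611) + e^(−2.5000) = 1.0000 + 0.35285 + 0.12802 + 0.094316 + 0.082085 = 1.6573.
F = −kT ln Z = −0.0720 × ln(1.6573) = −0.0720 × 0.50519 = -0.0364 eV.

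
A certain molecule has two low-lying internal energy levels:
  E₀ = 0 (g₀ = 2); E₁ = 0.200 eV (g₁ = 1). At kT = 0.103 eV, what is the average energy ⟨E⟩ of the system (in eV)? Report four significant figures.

Eᵢ/kT = 0, 1.94175.
Z = Σ gᵢe^(−Eᵢ/kT) = 2·e^(−0) + 1·e^(−1.94175) = 2.00000 + 0.143453 = 2.14345.
⟨E⟩ = Σ Eᵢ gᵢe^(−Eᵢ/kT) / Z = (0·2.00000 + 0.200·0.143453) / 2.14345 = 0.01339 eV.

0.01339 eV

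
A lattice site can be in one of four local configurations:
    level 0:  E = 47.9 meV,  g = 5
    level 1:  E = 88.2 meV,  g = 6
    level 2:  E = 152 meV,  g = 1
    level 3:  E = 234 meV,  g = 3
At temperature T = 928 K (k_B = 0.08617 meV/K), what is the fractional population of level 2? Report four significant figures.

0.02960

k_BT = 0.08617 × 928 K = 79.9658 meV.
Eᵢ/kT = 0.599006, 1.10297, 1.90081, 2.92625.
Z = Σ gᵢe^(−Eᵢ/kT) = 5·e^(−0.599006) + 6·e^(−1.10297) + 1·e^(−1.90081) + 3·e^(−2.92625) = 2.74679 + 1.99130 + 0.149448 + 0.160793 = 5.04833.
P₂ = g₂ e^(−E₂/kT) / Z = 0.149448/5.04833 = 0.02960.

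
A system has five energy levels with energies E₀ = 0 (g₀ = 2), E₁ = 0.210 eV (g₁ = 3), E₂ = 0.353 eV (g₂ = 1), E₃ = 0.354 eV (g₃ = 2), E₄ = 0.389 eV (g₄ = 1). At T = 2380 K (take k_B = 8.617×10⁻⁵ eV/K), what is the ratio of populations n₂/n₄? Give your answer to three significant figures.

k_BT = 8.617×10⁻⁵ × 2380 K = 0.20508 eV.
n₂/n₄ = (g₂/g₄) exp[−(E₂−E₄)/kT] = (1/1) × exp(−(-0.036 eV)/(0.20508 eV)) = (1/1) × exp(0.17554) = 1.19.

1.19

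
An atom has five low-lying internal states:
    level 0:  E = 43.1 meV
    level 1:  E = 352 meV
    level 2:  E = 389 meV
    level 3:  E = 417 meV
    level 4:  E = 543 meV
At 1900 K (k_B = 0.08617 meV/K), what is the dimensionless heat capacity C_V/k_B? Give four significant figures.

1.025

k_BT = 0.08617 × 1900 K = 163.723 meV.
Eᵢ/kT = 0.263250, 2.14997, 2.37596, 2.54698, 3.31658.
Z = Σ e^(−Eᵢ/kT) = e^(−0.263250) + e^(−2.14997) + e^(−2.37596) + e^(−2.54698) + e^(−3.31658) = 0.768550 + 0.116488 + 0.0929252 + 0.0783178 + 0.0362767 = 1.09256.
⟨E⟩ = 148.855 meV, ⟨E²⟩ = 49642.4 meV².
C_V/k_B = (⟨E²⟩ − ⟨E⟩²)/(kT)² = (49642.4 − 22157.8)/26805.2 = 1.025.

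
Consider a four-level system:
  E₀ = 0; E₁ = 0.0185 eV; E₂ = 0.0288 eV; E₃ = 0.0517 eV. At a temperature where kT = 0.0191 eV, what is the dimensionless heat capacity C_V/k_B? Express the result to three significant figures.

Eᵢ/kT = 0, 0.96859, 1.5079, 2.7068.
Z = Σ e^(−Eᵢ/kT) = e^(−0) + e^(−0.96859) + e^(−1.5079) + e^(−2.7068) = 1.0000 + 0.37962 + 0.22137 + 0.066750 = 1.6677.
⟨E⟩ = 0.010103 eV, ⟨E²⟩ = 0.00029499 eV².
C_V/k_B = (⟨E²⟩ − ⟨E⟩²)/(kT)² = (0.00029499 − 0.00010207)/0.00036481 = 0.529.

0.529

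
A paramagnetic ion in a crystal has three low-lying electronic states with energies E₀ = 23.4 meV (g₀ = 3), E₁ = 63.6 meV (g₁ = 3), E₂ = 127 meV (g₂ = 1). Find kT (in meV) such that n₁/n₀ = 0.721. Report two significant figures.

n₁/n₀ = (g₁/g₀) exp[−(E₁−E₀)/kT] = 0.721.
⇒ (E₁−E₀)/kT = ln((3/3)/0.721) = ln(1.387) = 0.3271.
kT = 40.2 meV / 0.3271 = 120 meV.

120 meV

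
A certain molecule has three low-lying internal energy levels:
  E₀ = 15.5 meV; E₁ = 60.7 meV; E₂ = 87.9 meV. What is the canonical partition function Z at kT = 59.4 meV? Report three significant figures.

Z = 1.36

Eᵢ/kT = 0.26094, 1.0219, 1.4798.
Z = Σ e^(−Eᵢ/kT) = e^(−0.26094) + e^(−1.0219) + e^(−1.4798) = 0.77033 + 0.35991 + 0.22768 = 1.3579.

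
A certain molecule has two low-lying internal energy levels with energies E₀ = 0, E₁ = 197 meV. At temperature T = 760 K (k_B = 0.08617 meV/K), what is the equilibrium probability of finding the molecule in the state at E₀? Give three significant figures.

0.953

k_BT = 0.08617 × 760 K = 65.489 meV.
Eᵢ/kT = 0, 3.0081.
Z = Σ e^(−Eᵢ/kT) = e^(−0) + e^(−3.0081) = 1.0000 + 0.049385 = 1.0494.
P₀ = e^(−E₀/kT) / Z = 1.0000/1.0494 = 0.953.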